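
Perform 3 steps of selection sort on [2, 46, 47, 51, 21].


Initial: [2, 46, 47, 51, 21]
Step 1: min=2 at 0
  Swap: [2, 46, 47, 51, 21]
Step 2: min=21 at 4
  Swap: [2, 21, 47, 51, 46]
Step 3: min=46 at 4
  Swap: [2, 21, 46, 51, 47]

After 3 steps: [2, 21, 46, 51, 47]


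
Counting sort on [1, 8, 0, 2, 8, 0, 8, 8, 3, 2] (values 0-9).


Input: [1, 8, 0, 2, 8, 0, 8, 8, 3, 2]
Counts: [2, 1, 2, 1, 0, 0, 0, 0, 4, 0]

Sorted: [0, 0, 1, 2, 2, 3, 8, 8, 8, 8]


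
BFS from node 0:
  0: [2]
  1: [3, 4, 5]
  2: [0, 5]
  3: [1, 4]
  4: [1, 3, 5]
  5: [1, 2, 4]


Visit 0, enqueue [2]
Visit 2, enqueue [5]
Visit 5, enqueue [1, 4]
Visit 1, enqueue [3]
Visit 4, enqueue []
Visit 3, enqueue []

BFS order: [0, 2, 5, 1, 4, 3]


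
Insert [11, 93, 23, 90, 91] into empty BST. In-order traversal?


Insert 11: root
Insert 93: R from 11
Insert 23: R from 11 -> L from 93
Insert 90: R from 11 -> L from 93 -> R from 23
Insert 91: R from 11 -> L from 93 -> R from 23 -> R from 90

In-order: [11, 23, 90, 91, 93]


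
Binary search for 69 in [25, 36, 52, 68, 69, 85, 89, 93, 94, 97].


Step 1: lo=0, hi=9, mid=4, val=69

Found at index 4


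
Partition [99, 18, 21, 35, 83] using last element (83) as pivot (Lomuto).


Pivot: 83
  18 <= 83: swap -> [18, 99, 21, 35, 83]
  21 <= 83: swap -> [18, 21, 99, 35, 83]
  35 <= 83: swap -> [18, 21, 35, 99, 83]
Place pivot at 3: [18, 21, 35, 83, 99]

Partitioned: [18, 21, 35, 83, 99]


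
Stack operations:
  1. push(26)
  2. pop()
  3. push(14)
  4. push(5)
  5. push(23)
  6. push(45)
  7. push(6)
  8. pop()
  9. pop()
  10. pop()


push(26) -> [26]
pop()->26, []
push(14) -> [14]
push(5) -> [14, 5]
push(23) -> [14, 5, 23]
push(45) -> [14, 5, 23, 45]
push(6) -> [14, 5, 23, 45, 6]
pop()->6, [14, 5, 23, 45]
pop()->45, [14, 5, 23]
pop()->23, [14, 5]

Final stack: [14, 5]


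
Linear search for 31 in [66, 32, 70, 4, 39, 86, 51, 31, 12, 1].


i=0: 66!=31
i=1: 32!=31
i=2: 70!=31
i=3: 4!=31
i=4: 39!=31
i=5: 86!=31
i=6: 51!=31
i=7: 31==31 found!

Found at 7, 8 comps


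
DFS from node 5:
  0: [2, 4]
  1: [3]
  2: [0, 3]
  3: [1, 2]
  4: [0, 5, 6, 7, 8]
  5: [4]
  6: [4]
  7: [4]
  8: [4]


Visit 5, push [4]
Visit 4, push [8, 7, 6, 0]
Visit 0, push [2]
Visit 2, push [3]
Visit 3, push [1]
Visit 1, push []
Visit 6, push []
Visit 7, push []
Visit 8, push []

DFS order: [5, 4, 0, 2, 3, 1, 6, 7, 8]


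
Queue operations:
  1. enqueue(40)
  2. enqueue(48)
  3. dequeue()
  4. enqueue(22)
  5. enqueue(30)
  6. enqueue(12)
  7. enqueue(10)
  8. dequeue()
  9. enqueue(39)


enqueue(40) -> [40]
enqueue(48) -> [40, 48]
dequeue()->40, [48]
enqueue(22) -> [48, 22]
enqueue(30) -> [48, 22, 30]
enqueue(12) -> [48, 22, 30, 12]
enqueue(10) -> [48, 22, 30, 12, 10]
dequeue()->48, [22, 30, 12, 10]
enqueue(39) -> [22, 30, 12, 10, 39]

Final queue: [22, 30, 12, 10, 39]


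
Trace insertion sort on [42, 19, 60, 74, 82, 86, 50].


Initial: [42, 19, 60, 74, 82, 86, 50]
Insert 19: [19, 42, 60, 74, 82, 86, 50]
Insert 60: [19, 42, 60, 74, 82, 86, 50]
Insert 74: [19, 42, 60, 74, 82, 86, 50]
Insert 82: [19, 42, 60, 74, 82, 86, 50]
Insert 86: [19, 42, 60, 74, 82, 86, 50]
Insert 50: [19, 42, 50, 60, 74, 82, 86]

Sorted: [19, 42, 50, 60, 74, 82, 86]


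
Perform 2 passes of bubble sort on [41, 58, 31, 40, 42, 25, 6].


Initial: [41, 58, 31, 40, 42, 25, 6]
Pass 1: [41, 31, 40, 42, 25, 6, 58] (5 swaps)
Pass 2: [31, 40, 41, 25, 6, 42, 58] (4 swaps)

After 2 passes: [31, 40, 41, 25, 6, 42, 58]


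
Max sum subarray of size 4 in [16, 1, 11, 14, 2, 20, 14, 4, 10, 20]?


[0:4]: 42
[1:5]: 28
[2:6]: 47
[3:7]: 50
[4:8]: 40
[5:9]: 48
[6:10]: 48

Max: 50 at [3:7]


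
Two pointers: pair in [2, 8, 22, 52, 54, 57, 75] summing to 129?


lo=0(2)+hi=6(75)=77
lo=1(8)+hi=6(75)=83
lo=2(22)+hi=6(75)=97
lo=3(52)+hi=6(75)=127
lo=4(54)+hi=6(75)=129

Yes: 54+75=129


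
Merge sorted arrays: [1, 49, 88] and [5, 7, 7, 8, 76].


Take 1 from A
Take 5 from B
Take 7 from B
Take 7 from B
Take 8 from B
Take 49 from A
Take 76 from B

Merged: [1, 5, 7, 7, 8, 49, 76, 88]


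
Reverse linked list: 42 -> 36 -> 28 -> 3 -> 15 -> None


Step 1: curr=42, set curr.next=prev(None) | reversed so far: 42
Step 2: curr=36, set curr.next=prev(42) | reversed so far: 36 -> 42
Step 3: curr=28, set curr.next=prev(36) | reversed so far: 28 -> 36 -> 42
Step 4: curr=3, set curr.next=prev(28) | reversed so far: 3 -> 28 -> 36 -> 42
Step 5: curr=15, set curr.next=prev(3) | reversed so far: 15 -> 3 -> 28 -> 36 -> 42

15 -> 3 -> 28 -> 36 -> 42 -> None


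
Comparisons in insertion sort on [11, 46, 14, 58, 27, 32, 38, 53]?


Algorithm: insertion sort
Input: [11, 46, 14, 58, 27, 32, 38, 53]
Sorted: [11, 14, 27, 32, 38, 46, 53, 58]

15


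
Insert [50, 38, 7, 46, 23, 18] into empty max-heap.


Insert 50: [50]
Insert 38: [50, 38]
Insert 7: [50, 38, 7]
Insert 46: [50, 46, 7, 38]
Insert 23: [50, 46, 7, 38, 23]
Insert 18: [50, 46, 18, 38, 23, 7]

Final heap: [50, 46, 18, 38, 23, 7]


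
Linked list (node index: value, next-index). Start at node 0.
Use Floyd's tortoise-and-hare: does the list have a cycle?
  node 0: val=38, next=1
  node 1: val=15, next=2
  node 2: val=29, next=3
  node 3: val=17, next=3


Floyd's tortoise (slow, +1) and hare (fast, +2):
  init: slow=0, fast=0
  step 1: slow=1, fast=2
  step 2: slow=2, fast=3
  step 3: slow=3, fast=3
  slow == fast at node 3: cycle detected

Cycle: yes


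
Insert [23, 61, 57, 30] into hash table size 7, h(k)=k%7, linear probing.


Insert 23: h=2 -> slot 2
Insert 61: h=5 -> slot 5
Insert 57: h=1 -> slot 1
Insert 30: h=2, 1 probes -> slot 3

Table: [None, 57, 23, 30, None, 61, None]


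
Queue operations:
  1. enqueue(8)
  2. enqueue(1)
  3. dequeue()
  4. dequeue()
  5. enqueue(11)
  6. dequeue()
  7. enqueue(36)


enqueue(8) -> [8]
enqueue(1) -> [8, 1]
dequeue()->8, [1]
dequeue()->1, []
enqueue(11) -> [11]
dequeue()->11, []
enqueue(36) -> [36]

Final queue: [36]


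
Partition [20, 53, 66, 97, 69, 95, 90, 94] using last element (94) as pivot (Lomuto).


Pivot: 94
  20 <= 94: advance i (no swap)
  53 <= 94: advance i (no swap)
  66 <= 94: advance i (no swap)
  69 <= 94: swap -> [20, 53, 66, 69, 97, 95, 90, 94]
  90 <= 94: swap -> [20, 53, 66, 69, 90, 95, 97, 94]
Place pivot at 5: [20, 53, 66, 69, 90, 94, 97, 95]

Partitioned: [20, 53, 66, 69, 90, 94, 97, 95]


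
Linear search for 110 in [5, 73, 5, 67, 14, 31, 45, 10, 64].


i=0: 5!=110
i=1: 73!=110
i=2: 5!=110
i=3: 67!=110
i=4: 14!=110
i=5: 31!=110
i=6: 45!=110
i=7: 10!=110
i=8: 64!=110

Not found, 9 comps


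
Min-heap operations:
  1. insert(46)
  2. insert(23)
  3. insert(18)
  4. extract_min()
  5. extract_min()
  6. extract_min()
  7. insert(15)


insert(46) -> [46]
insert(23) -> [23, 46]
insert(18) -> [18, 46, 23]
extract_min()->18, [23, 46]
extract_min()->23, [46]
extract_min()->46, []
insert(15) -> [15]

Final heap: [15]


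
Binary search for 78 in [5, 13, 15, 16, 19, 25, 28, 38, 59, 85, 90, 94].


Step 1: lo=0, hi=11, mid=5, val=25
Step 2: lo=6, hi=11, mid=8, val=59
Step 3: lo=9, hi=11, mid=10, val=90
Step 4: lo=9, hi=9, mid=9, val=85

Not found


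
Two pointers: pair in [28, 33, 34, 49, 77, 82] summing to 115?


lo=0(28)+hi=5(82)=110
lo=1(33)+hi=5(82)=115

Yes: 33+82=115


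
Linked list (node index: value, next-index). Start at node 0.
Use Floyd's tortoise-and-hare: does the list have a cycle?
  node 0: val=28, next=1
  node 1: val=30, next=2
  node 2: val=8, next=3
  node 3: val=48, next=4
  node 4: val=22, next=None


Floyd's tortoise (slow, +1) and hare (fast, +2):
  init: slow=0, fast=0
  step 1: slow=1, fast=2
  step 2: slow=2, fast=4
  step 3: fast -> None, no cycle

Cycle: no


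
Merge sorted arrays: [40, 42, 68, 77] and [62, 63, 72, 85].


Take 40 from A
Take 42 from A
Take 62 from B
Take 63 from B
Take 68 from A
Take 72 from B
Take 77 from A

Merged: [40, 42, 62, 63, 68, 72, 77, 85]


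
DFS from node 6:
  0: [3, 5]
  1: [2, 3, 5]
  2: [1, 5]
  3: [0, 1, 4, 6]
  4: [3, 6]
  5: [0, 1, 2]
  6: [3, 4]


Visit 6, push [4, 3]
Visit 3, push [4, 1, 0]
Visit 0, push [5]
Visit 5, push [2, 1]
Visit 1, push [2]
Visit 2, push []
Visit 4, push []

DFS order: [6, 3, 0, 5, 1, 2, 4]


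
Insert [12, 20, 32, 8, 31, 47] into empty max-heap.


Insert 12: [12]
Insert 20: [20, 12]
Insert 32: [32, 12, 20]
Insert 8: [32, 12, 20, 8]
Insert 31: [32, 31, 20, 8, 12]
Insert 47: [47, 31, 32, 8, 12, 20]

Final heap: [47, 31, 32, 8, 12, 20]


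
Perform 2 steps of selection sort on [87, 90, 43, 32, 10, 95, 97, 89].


Initial: [87, 90, 43, 32, 10, 95, 97, 89]
Step 1: min=10 at 4
  Swap: [10, 90, 43, 32, 87, 95, 97, 89]
Step 2: min=32 at 3
  Swap: [10, 32, 43, 90, 87, 95, 97, 89]

After 2 steps: [10, 32, 43, 90, 87, 95, 97, 89]


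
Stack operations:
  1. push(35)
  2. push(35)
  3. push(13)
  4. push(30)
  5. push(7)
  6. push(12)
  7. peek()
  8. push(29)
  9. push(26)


push(35) -> [35]
push(35) -> [35, 35]
push(13) -> [35, 35, 13]
push(30) -> [35, 35, 13, 30]
push(7) -> [35, 35, 13, 30, 7]
push(12) -> [35, 35, 13, 30, 7, 12]
peek()->12
push(29) -> [35, 35, 13, 30, 7, 12, 29]
push(26) -> [35, 35, 13, 30, 7, 12, 29, 26]

Final stack: [35, 35, 13, 30, 7, 12, 29, 26]


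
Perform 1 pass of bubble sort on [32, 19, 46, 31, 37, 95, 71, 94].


Initial: [32, 19, 46, 31, 37, 95, 71, 94]
Pass 1: [19, 32, 31, 37, 46, 71, 94, 95] (5 swaps)

After 1 pass: [19, 32, 31, 37, 46, 71, 94, 95]


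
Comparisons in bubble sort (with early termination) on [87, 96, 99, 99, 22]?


Algorithm: bubble sort (with early termination)
Input: [87, 96, 99, 99, 22]
Sorted: [22, 87, 96, 99, 99]

10


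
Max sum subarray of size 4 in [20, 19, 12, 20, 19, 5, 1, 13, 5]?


[0:4]: 71
[1:5]: 70
[2:6]: 56
[3:7]: 45
[4:8]: 38
[5:9]: 24

Max: 71 at [0:4]


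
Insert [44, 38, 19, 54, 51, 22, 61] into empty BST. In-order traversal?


Insert 44: root
Insert 38: L from 44
Insert 19: L from 44 -> L from 38
Insert 54: R from 44
Insert 51: R from 44 -> L from 54
Insert 22: L from 44 -> L from 38 -> R from 19
Insert 61: R from 44 -> R from 54

In-order: [19, 22, 38, 44, 51, 54, 61]


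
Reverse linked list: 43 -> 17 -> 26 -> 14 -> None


Step 1: curr=43, set curr.next=prev(None) | reversed so far: 43
Step 2: curr=17, set curr.next=prev(43) | reversed so far: 17 -> 43
Step 3: curr=26, set curr.next=prev(17) | reversed so far: 26 -> 17 -> 43
Step 4: curr=14, set curr.next=prev(26) | reversed so far: 14 -> 26 -> 17 -> 43

14 -> 26 -> 17 -> 43 -> None


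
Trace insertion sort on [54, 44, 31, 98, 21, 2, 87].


Initial: [54, 44, 31, 98, 21, 2, 87]
Insert 44: [44, 54, 31, 98, 21, 2, 87]
Insert 31: [31, 44, 54, 98, 21, 2, 87]
Insert 98: [31, 44, 54, 98, 21, 2, 87]
Insert 21: [21, 31, 44, 54, 98, 2, 87]
Insert 2: [2, 21, 31, 44, 54, 98, 87]
Insert 87: [2, 21, 31, 44, 54, 87, 98]

Sorted: [2, 21, 31, 44, 54, 87, 98]


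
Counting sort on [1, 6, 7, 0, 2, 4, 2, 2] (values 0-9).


Input: [1, 6, 7, 0, 2, 4, 2, 2]
Counts: [1, 1, 3, 0, 1, 0, 1, 1, 0, 0]

Sorted: [0, 1, 2, 2, 2, 4, 6, 7]


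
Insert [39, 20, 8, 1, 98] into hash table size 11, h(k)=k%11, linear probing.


Insert 39: h=6 -> slot 6
Insert 20: h=9 -> slot 9
Insert 8: h=8 -> slot 8
Insert 1: h=1 -> slot 1
Insert 98: h=10 -> slot 10

Table: [None, 1, None, None, None, None, 39, None, 8, 20, 98]


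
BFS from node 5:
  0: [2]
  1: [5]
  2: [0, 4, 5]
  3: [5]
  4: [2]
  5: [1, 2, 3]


Visit 5, enqueue [1, 2, 3]
Visit 1, enqueue []
Visit 2, enqueue [0, 4]
Visit 3, enqueue []
Visit 0, enqueue []
Visit 4, enqueue []

BFS order: [5, 1, 2, 3, 0, 4]


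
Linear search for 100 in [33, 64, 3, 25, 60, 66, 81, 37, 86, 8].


i=0: 33!=100
i=1: 64!=100
i=2: 3!=100
i=3: 25!=100
i=4: 60!=100
i=5: 66!=100
i=6: 81!=100
i=7: 37!=100
i=8: 86!=100
i=9: 8!=100

Not found, 10 comps


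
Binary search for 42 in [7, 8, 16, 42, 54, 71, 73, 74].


Step 1: lo=0, hi=7, mid=3, val=42

Found at index 3


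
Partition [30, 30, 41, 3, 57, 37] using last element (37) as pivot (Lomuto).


Pivot: 37
  30 <= 37: advance i (no swap)
  30 <= 37: advance i (no swap)
  3 <= 37: swap -> [30, 30, 3, 41, 57, 37]
Place pivot at 3: [30, 30, 3, 37, 57, 41]

Partitioned: [30, 30, 3, 37, 57, 41]


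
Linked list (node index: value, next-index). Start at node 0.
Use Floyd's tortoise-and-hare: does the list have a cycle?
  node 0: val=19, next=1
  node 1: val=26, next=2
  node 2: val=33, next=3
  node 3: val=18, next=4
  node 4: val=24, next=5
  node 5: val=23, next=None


Floyd's tortoise (slow, +1) and hare (fast, +2):
  init: slow=0, fast=0
  step 1: slow=1, fast=2
  step 2: slow=2, fast=4
  step 3: fast 4->5->None, no cycle

Cycle: no


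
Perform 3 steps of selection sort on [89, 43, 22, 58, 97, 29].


Initial: [89, 43, 22, 58, 97, 29]
Step 1: min=22 at 2
  Swap: [22, 43, 89, 58, 97, 29]
Step 2: min=29 at 5
  Swap: [22, 29, 89, 58, 97, 43]
Step 3: min=43 at 5
  Swap: [22, 29, 43, 58, 97, 89]

After 3 steps: [22, 29, 43, 58, 97, 89]


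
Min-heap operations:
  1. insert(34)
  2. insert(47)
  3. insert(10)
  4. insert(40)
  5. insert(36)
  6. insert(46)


insert(34) -> [34]
insert(47) -> [34, 47]
insert(10) -> [10, 47, 34]
insert(40) -> [10, 40, 34, 47]
insert(36) -> [10, 36, 34, 47, 40]
insert(46) -> [10, 36, 34, 47, 40, 46]

Final heap: [10, 36, 34, 47, 40, 46]


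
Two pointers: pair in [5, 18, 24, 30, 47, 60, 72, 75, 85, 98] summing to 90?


lo=0(5)+hi=9(98)=103
lo=0(5)+hi=8(85)=90

Yes: 5+85=90


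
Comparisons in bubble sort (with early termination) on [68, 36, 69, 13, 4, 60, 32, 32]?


Algorithm: bubble sort (with early termination)
Input: [68, 36, 69, 13, 4, 60, 32, 32]
Sorted: [4, 13, 32, 32, 36, 60, 68, 69]

25


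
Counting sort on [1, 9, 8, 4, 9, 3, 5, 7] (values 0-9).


Input: [1, 9, 8, 4, 9, 3, 5, 7]
Counts: [0, 1, 0, 1, 1, 1, 0, 1, 1, 2]

Sorted: [1, 3, 4, 5, 7, 8, 9, 9]


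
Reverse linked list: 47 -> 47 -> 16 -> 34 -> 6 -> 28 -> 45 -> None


Step 1: curr=47, set curr.next=prev(None) | reversed so far: 47
Step 2: curr=47, set curr.next=prev(47) | reversed so far: 47 -> 47
Step 3: curr=16, set curr.next=prev(47) | reversed so far: 16 -> 47 -> 47
Step 4: curr=34, set curr.next=prev(16) | reversed so far: 34 -> 16 -> 47 -> 47
Step 5: curr=6, set curr.next=prev(34) | reversed so far: 6 -> 34 -> 16 -> 47 -> 47
Step 6: curr=28, set curr.next=prev(6) | reversed so far: 28 -> 6 -> 34 -> 16 -> 47 -> 47
Step 7: curr=45, set curr.next=prev(28) | reversed so far: 45 -> 28 -> 6 -> 34 -> 16 -> 47 -> 47

45 -> 28 -> 6 -> 34 -> 16 -> 47 -> 47 -> None


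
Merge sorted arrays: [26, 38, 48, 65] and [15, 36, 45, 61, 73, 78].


Take 15 from B
Take 26 from A
Take 36 from B
Take 38 from A
Take 45 from B
Take 48 from A
Take 61 from B
Take 65 from A

Merged: [15, 26, 36, 38, 45, 48, 61, 65, 73, 78]


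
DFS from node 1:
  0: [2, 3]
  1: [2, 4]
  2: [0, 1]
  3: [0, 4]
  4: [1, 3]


Visit 1, push [4, 2]
Visit 2, push [0]
Visit 0, push [3]
Visit 3, push [4]
Visit 4, push []

DFS order: [1, 2, 0, 3, 4]


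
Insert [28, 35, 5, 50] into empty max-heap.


Insert 28: [28]
Insert 35: [35, 28]
Insert 5: [35, 28, 5]
Insert 50: [50, 35, 5, 28]

Final heap: [50, 35, 5, 28]


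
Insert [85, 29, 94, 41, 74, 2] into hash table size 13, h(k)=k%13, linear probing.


Insert 85: h=7 -> slot 7
Insert 29: h=3 -> slot 3
Insert 94: h=3, 1 probes -> slot 4
Insert 41: h=2 -> slot 2
Insert 74: h=9 -> slot 9
Insert 2: h=2, 3 probes -> slot 5

Table: [None, None, 41, 29, 94, 2, None, 85, None, 74, None, None, None]


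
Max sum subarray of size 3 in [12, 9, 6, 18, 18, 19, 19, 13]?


[0:3]: 27
[1:4]: 33
[2:5]: 42
[3:6]: 55
[4:7]: 56
[5:8]: 51

Max: 56 at [4:7]


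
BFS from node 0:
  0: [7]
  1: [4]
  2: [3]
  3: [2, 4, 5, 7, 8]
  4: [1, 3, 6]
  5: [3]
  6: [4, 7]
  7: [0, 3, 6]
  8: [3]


Visit 0, enqueue [7]
Visit 7, enqueue [3, 6]
Visit 3, enqueue [2, 4, 5, 8]
Visit 6, enqueue []
Visit 2, enqueue []
Visit 4, enqueue [1]
Visit 5, enqueue []
Visit 8, enqueue []
Visit 1, enqueue []

BFS order: [0, 7, 3, 6, 2, 4, 5, 8, 1]


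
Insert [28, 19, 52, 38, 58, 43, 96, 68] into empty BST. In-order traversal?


Insert 28: root
Insert 19: L from 28
Insert 52: R from 28
Insert 38: R from 28 -> L from 52
Insert 58: R from 28 -> R from 52
Insert 43: R from 28 -> L from 52 -> R from 38
Insert 96: R from 28 -> R from 52 -> R from 58
Insert 68: R from 28 -> R from 52 -> R from 58 -> L from 96

In-order: [19, 28, 38, 43, 52, 58, 68, 96]


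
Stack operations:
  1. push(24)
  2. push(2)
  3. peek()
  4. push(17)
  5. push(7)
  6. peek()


push(24) -> [24]
push(2) -> [24, 2]
peek()->2
push(17) -> [24, 2, 17]
push(7) -> [24, 2, 17, 7]
peek()->7

Final stack: [24, 2, 17, 7]


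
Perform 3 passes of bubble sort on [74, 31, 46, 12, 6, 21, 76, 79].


Initial: [74, 31, 46, 12, 6, 21, 76, 79]
Pass 1: [31, 46, 12, 6, 21, 74, 76, 79] (5 swaps)
Pass 2: [31, 12, 6, 21, 46, 74, 76, 79] (3 swaps)
Pass 3: [12, 6, 21, 31, 46, 74, 76, 79] (3 swaps)

After 3 passes: [12, 6, 21, 31, 46, 74, 76, 79]


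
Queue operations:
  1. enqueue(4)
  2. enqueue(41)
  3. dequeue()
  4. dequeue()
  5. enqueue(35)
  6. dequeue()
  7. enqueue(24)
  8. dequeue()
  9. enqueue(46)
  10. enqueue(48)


enqueue(4) -> [4]
enqueue(41) -> [4, 41]
dequeue()->4, [41]
dequeue()->41, []
enqueue(35) -> [35]
dequeue()->35, []
enqueue(24) -> [24]
dequeue()->24, []
enqueue(46) -> [46]
enqueue(48) -> [46, 48]

Final queue: [46, 48]


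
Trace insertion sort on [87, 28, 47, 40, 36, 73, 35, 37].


Initial: [87, 28, 47, 40, 36, 73, 35, 37]
Insert 28: [28, 87, 47, 40, 36, 73, 35, 37]
Insert 47: [28, 47, 87, 40, 36, 73, 35, 37]
Insert 40: [28, 40, 47, 87, 36, 73, 35, 37]
Insert 36: [28, 36, 40, 47, 87, 73, 35, 37]
Insert 73: [28, 36, 40, 47, 73, 87, 35, 37]
Insert 35: [28, 35, 36, 40, 47, 73, 87, 37]
Insert 37: [28, 35, 36, 37, 40, 47, 73, 87]

Sorted: [28, 35, 36, 37, 40, 47, 73, 87]


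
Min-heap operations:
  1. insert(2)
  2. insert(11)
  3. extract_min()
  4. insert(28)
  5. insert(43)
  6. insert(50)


insert(2) -> [2]
insert(11) -> [2, 11]
extract_min()->2, [11]
insert(28) -> [11, 28]
insert(43) -> [11, 28, 43]
insert(50) -> [11, 28, 43, 50]

Final heap: [11, 28, 43, 50]


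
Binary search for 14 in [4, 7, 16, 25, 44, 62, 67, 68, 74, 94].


Step 1: lo=0, hi=9, mid=4, val=44
Step 2: lo=0, hi=3, mid=1, val=7
Step 3: lo=2, hi=3, mid=2, val=16

Not found


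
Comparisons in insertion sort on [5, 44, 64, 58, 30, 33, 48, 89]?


Algorithm: insertion sort
Input: [5, 44, 64, 58, 30, 33, 48, 89]
Sorted: [5, 30, 33, 44, 48, 58, 64, 89]

16


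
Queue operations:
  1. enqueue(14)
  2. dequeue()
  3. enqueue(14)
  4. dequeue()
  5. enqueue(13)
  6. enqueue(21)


enqueue(14) -> [14]
dequeue()->14, []
enqueue(14) -> [14]
dequeue()->14, []
enqueue(13) -> [13]
enqueue(21) -> [13, 21]

Final queue: [13, 21]


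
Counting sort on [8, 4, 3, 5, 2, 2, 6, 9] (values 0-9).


Input: [8, 4, 3, 5, 2, 2, 6, 9]
Counts: [0, 0, 2, 1, 1, 1, 1, 0, 1, 1]

Sorted: [2, 2, 3, 4, 5, 6, 8, 9]


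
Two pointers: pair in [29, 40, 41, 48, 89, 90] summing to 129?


lo=0(29)+hi=5(90)=119
lo=1(40)+hi=5(90)=130
lo=1(40)+hi=4(89)=129

Yes: 40+89=129


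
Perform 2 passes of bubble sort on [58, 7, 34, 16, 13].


Initial: [58, 7, 34, 16, 13]
Pass 1: [7, 34, 16, 13, 58] (4 swaps)
Pass 2: [7, 16, 13, 34, 58] (2 swaps)

After 2 passes: [7, 16, 13, 34, 58]


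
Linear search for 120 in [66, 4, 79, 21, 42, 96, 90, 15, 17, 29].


i=0: 66!=120
i=1: 4!=120
i=2: 79!=120
i=3: 21!=120
i=4: 42!=120
i=5: 96!=120
i=6: 90!=120
i=7: 15!=120
i=8: 17!=120
i=9: 29!=120

Not found, 10 comps


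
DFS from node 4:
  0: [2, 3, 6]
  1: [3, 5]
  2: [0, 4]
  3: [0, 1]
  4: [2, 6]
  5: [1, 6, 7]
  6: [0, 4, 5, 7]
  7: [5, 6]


Visit 4, push [6, 2]
Visit 2, push [0]
Visit 0, push [6, 3]
Visit 3, push [1]
Visit 1, push [5]
Visit 5, push [7, 6]
Visit 6, push [7]
Visit 7, push []

DFS order: [4, 2, 0, 3, 1, 5, 6, 7]


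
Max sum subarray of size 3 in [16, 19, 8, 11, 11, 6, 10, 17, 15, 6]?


[0:3]: 43
[1:4]: 38
[2:5]: 30
[3:6]: 28
[4:7]: 27
[5:8]: 33
[6:9]: 42
[7:10]: 38

Max: 43 at [0:3]


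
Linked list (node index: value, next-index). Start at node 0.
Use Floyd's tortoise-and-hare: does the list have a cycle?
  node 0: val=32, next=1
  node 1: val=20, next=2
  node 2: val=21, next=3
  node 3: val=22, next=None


Floyd's tortoise (slow, +1) and hare (fast, +2):
  init: slow=0, fast=0
  step 1: slow=1, fast=2
  step 2: fast 2->3->None, no cycle

Cycle: no


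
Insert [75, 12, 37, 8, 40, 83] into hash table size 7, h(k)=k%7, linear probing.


Insert 75: h=5 -> slot 5
Insert 12: h=5, 1 probes -> slot 6
Insert 37: h=2 -> slot 2
Insert 8: h=1 -> slot 1
Insert 40: h=5, 2 probes -> slot 0
Insert 83: h=6, 4 probes -> slot 3

Table: [40, 8, 37, 83, None, 75, 12]


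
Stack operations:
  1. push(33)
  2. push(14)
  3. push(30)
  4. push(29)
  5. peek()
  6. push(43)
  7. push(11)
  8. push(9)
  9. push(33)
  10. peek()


push(33) -> [33]
push(14) -> [33, 14]
push(30) -> [33, 14, 30]
push(29) -> [33, 14, 30, 29]
peek()->29
push(43) -> [33, 14, 30, 29, 43]
push(11) -> [33, 14, 30, 29, 43, 11]
push(9) -> [33, 14, 30, 29, 43, 11, 9]
push(33) -> [33, 14, 30, 29, 43, 11, 9, 33]
peek()->33

Final stack: [33, 14, 30, 29, 43, 11, 9, 33]


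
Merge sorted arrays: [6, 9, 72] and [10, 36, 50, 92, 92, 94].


Take 6 from A
Take 9 from A
Take 10 from B
Take 36 from B
Take 50 from B
Take 72 from A

Merged: [6, 9, 10, 36, 50, 72, 92, 92, 94]


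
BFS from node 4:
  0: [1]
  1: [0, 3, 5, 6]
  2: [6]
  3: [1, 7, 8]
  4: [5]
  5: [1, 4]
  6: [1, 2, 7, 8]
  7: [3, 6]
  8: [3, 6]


Visit 4, enqueue [5]
Visit 5, enqueue [1]
Visit 1, enqueue [0, 3, 6]
Visit 0, enqueue []
Visit 3, enqueue [7, 8]
Visit 6, enqueue [2]
Visit 7, enqueue []
Visit 8, enqueue []
Visit 2, enqueue []

BFS order: [4, 5, 1, 0, 3, 6, 7, 8, 2]


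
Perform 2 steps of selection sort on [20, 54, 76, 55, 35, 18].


Initial: [20, 54, 76, 55, 35, 18]
Step 1: min=18 at 5
  Swap: [18, 54, 76, 55, 35, 20]
Step 2: min=20 at 5
  Swap: [18, 20, 76, 55, 35, 54]

After 2 steps: [18, 20, 76, 55, 35, 54]


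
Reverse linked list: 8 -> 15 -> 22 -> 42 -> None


Step 1: curr=8, set curr.next=prev(None) | reversed so far: 8
Step 2: curr=15, set curr.next=prev(8) | reversed so far: 15 -> 8
Step 3: curr=22, set curr.next=prev(15) | reversed so far: 22 -> 15 -> 8
Step 4: curr=42, set curr.next=prev(22) | reversed so far: 42 -> 22 -> 15 -> 8

42 -> 22 -> 15 -> 8 -> None


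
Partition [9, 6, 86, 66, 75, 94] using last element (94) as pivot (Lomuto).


Pivot: 94
  9 <= 94: advance i (no swap)
  6 <= 94: advance i (no swap)
  86 <= 94: advance i (no swap)
  66 <= 94: advance i (no swap)
  75 <= 94: advance i (no swap)
Place pivot at 5: [9, 6, 86, 66, 75, 94]

Partitioned: [9, 6, 86, 66, 75, 94]


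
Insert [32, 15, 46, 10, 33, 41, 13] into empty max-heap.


Insert 32: [32]
Insert 15: [32, 15]
Insert 46: [46, 15, 32]
Insert 10: [46, 15, 32, 10]
Insert 33: [46, 33, 32, 10, 15]
Insert 41: [46, 33, 41, 10, 15, 32]
Insert 13: [46, 33, 41, 10, 15, 32, 13]

Final heap: [46, 33, 41, 10, 15, 32, 13]


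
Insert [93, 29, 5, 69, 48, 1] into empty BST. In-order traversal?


Insert 93: root
Insert 29: L from 93
Insert 5: L from 93 -> L from 29
Insert 69: L from 93 -> R from 29
Insert 48: L from 93 -> R from 29 -> L from 69
Insert 1: L from 93 -> L from 29 -> L from 5

In-order: [1, 5, 29, 48, 69, 93]


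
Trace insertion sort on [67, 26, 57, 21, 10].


Initial: [67, 26, 57, 21, 10]
Insert 26: [26, 67, 57, 21, 10]
Insert 57: [26, 57, 67, 21, 10]
Insert 21: [21, 26, 57, 67, 10]
Insert 10: [10, 21, 26, 57, 67]

Sorted: [10, 21, 26, 57, 67]


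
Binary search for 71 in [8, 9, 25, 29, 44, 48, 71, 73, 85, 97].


Step 1: lo=0, hi=9, mid=4, val=44
Step 2: lo=5, hi=9, mid=7, val=73
Step 3: lo=5, hi=6, mid=5, val=48
Step 4: lo=6, hi=6, mid=6, val=71

Found at index 6


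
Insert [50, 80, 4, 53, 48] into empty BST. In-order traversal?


Insert 50: root
Insert 80: R from 50
Insert 4: L from 50
Insert 53: R from 50 -> L from 80
Insert 48: L from 50 -> R from 4

In-order: [4, 48, 50, 53, 80]


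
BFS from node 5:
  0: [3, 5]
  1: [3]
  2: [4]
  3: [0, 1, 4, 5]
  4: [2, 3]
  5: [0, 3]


Visit 5, enqueue [0, 3]
Visit 0, enqueue []
Visit 3, enqueue [1, 4]
Visit 1, enqueue []
Visit 4, enqueue [2]
Visit 2, enqueue []

BFS order: [5, 0, 3, 1, 4, 2]


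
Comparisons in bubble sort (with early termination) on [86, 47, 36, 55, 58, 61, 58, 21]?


Algorithm: bubble sort (with early termination)
Input: [86, 47, 36, 55, 58, 61, 58, 21]
Sorted: [21, 36, 47, 55, 58, 58, 61, 86]

28


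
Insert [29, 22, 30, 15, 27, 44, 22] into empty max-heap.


Insert 29: [29]
Insert 22: [29, 22]
Insert 30: [30, 22, 29]
Insert 15: [30, 22, 29, 15]
Insert 27: [30, 27, 29, 15, 22]
Insert 44: [44, 27, 30, 15, 22, 29]
Insert 22: [44, 27, 30, 15, 22, 29, 22]

Final heap: [44, 27, 30, 15, 22, 29, 22]


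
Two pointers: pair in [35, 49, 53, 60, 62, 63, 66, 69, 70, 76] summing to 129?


lo=0(35)+hi=9(76)=111
lo=1(49)+hi=9(76)=125
lo=2(53)+hi=9(76)=129

Yes: 53+76=129


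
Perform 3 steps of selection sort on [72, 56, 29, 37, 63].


Initial: [72, 56, 29, 37, 63]
Step 1: min=29 at 2
  Swap: [29, 56, 72, 37, 63]
Step 2: min=37 at 3
  Swap: [29, 37, 72, 56, 63]
Step 3: min=56 at 3
  Swap: [29, 37, 56, 72, 63]

After 3 steps: [29, 37, 56, 72, 63]


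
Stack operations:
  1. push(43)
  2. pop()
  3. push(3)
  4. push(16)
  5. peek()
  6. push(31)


push(43) -> [43]
pop()->43, []
push(3) -> [3]
push(16) -> [3, 16]
peek()->16
push(31) -> [3, 16, 31]

Final stack: [3, 16, 31]


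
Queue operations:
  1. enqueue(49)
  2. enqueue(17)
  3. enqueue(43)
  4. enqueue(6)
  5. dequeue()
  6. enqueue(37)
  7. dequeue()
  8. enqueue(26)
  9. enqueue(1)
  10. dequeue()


enqueue(49) -> [49]
enqueue(17) -> [49, 17]
enqueue(43) -> [49, 17, 43]
enqueue(6) -> [49, 17, 43, 6]
dequeue()->49, [17, 43, 6]
enqueue(37) -> [17, 43, 6, 37]
dequeue()->17, [43, 6, 37]
enqueue(26) -> [43, 6, 37, 26]
enqueue(1) -> [43, 6, 37, 26, 1]
dequeue()->43, [6, 37, 26, 1]

Final queue: [6, 37, 26, 1]


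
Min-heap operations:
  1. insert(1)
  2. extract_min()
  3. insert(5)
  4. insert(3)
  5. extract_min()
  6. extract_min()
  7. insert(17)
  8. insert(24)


insert(1) -> [1]
extract_min()->1, []
insert(5) -> [5]
insert(3) -> [3, 5]
extract_min()->3, [5]
extract_min()->5, []
insert(17) -> [17]
insert(24) -> [17, 24]

Final heap: [17, 24]


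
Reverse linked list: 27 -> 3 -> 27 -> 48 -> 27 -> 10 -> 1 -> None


Step 1: curr=27, set curr.next=prev(None) | reversed so far: 27
Step 2: curr=3, set curr.next=prev(27) | reversed so far: 3 -> 27
Step 3: curr=27, set curr.next=prev(3) | reversed so far: 27 -> 3 -> 27
Step 4: curr=48, set curr.next=prev(27) | reversed so far: 48 -> 27 -> 3 -> 27
Step 5: curr=27, set curr.next=prev(48) | reversed so far: 27 -> 48 -> 27 -> 3 -> 27
Step 6: curr=10, set curr.next=prev(27) | reversed so far: 10 -> 27 -> 48 -> 27 -> 3 -> 27
Step 7: curr=1, set curr.next=prev(10) | reversed so far: 1 -> 10 -> 27 -> 48 -> 27 -> 3 -> 27

1 -> 10 -> 27 -> 48 -> 27 -> 3 -> 27 -> None


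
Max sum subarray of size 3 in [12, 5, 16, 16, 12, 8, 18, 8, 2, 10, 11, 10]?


[0:3]: 33
[1:4]: 37
[2:5]: 44
[3:6]: 36
[4:7]: 38
[5:8]: 34
[6:9]: 28
[7:10]: 20
[8:11]: 23
[9:12]: 31

Max: 44 at [2:5]


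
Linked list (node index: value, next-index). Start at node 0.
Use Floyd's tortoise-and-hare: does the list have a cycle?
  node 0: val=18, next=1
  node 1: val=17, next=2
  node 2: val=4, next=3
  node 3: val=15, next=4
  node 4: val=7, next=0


Floyd's tortoise (slow, +1) and hare (fast, +2):
  init: slow=0, fast=0
  step 1: slow=1, fast=2
  step 2: slow=2, fast=4
  step 3: slow=3, fast=1
  step 4: slow=4, fast=3
  step 5: slow=0, fast=0
  slow == fast at node 0: cycle detected

Cycle: yes


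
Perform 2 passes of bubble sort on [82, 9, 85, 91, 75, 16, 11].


Initial: [82, 9, 85, 91, 75, 16, 11]
Pass 1: [9, 82, 85, 75, 16, 11, 91] (4 swaps)
Pass 2: [9, 82, 75, 16, 11, 85, 91] (3 swaps)

After 2 passes: [9, 82, 75, 16, 11, 85, 91]


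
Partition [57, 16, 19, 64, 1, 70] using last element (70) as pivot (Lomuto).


Pivot: 70
  57 <= 70: advance i (no swap)
  16 <= 70: advance i (no swap)
  19 <= 70: advance i (no swap)
  64 <= 70: advance i (no swap)
  1 <= 70: advance i (no swap)
Place pivot at 5: [57, 16, 19, 64, 1, 70]

Partitioned: [57, 16, 19, 64, 1, 70]


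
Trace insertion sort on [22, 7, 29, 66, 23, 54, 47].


Initial: [22, 7, 29, 66, 23, 54, 47]
Insert 7: [7, 22, 29, 66, 23, 54, 47]
Insert 29: [7, 22, 29, 66, 23, 54, 47]
Insert 66: [7, 22, 29, 66, 23, 54, 47]
Insert 23: [7, 22, 23, 29, 66, 54, 47]
Insert 54: [7, 22, 23, 29, 54, 66, 47]
Insert 47: [7, 22, 23, 29, 47, 54, 66]

Sorted: [7, 22, 23, 29, 47, 54, 66]


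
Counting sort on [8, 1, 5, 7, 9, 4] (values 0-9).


Input: [8, 1, 5, 7, 9, 4]
Counts: [0, 1, 0, 0, 1, 1, 0, 1, 1, 1]

Sorted: [1, 4, 5, 7, 8, 9]


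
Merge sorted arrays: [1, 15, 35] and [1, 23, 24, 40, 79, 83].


Take 1 from A
Take 1 from B
Take 15 from A
Take 23 from B
Take 24 from B
Take 35 from A

Merged: [1, 1, 15, 23, 24, 35, 40, 79, 83]


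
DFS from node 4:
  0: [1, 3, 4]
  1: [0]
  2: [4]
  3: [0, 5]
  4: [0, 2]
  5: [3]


Visit 4, push [2, 0]
Visit 0, push [3, 1]
Visit 1, push []
Visit 3, push [5]
Visit 5, push []
Visit 2, push []

DFS order: [4, 0, 1, 3, 5, 2]


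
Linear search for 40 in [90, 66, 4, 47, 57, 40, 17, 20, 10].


i=0: 90!=40
i=1: 66!=40
i=2: 4!=40
i=3: 47!=40
i=4: 57!=40
i=5: 40==40 found!

Found at 5, 6 comps


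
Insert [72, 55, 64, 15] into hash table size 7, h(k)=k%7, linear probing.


Insert 72: h=2 -> slot 2
Insert 55: h=6 -> slot 6
Insert 64: h=1 -> slot 1
Insert 15: h=1, 2 probes -> slot 3

Table: [None, 64, 72, 15, None, None, 55]


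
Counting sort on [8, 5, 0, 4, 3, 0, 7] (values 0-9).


Input: [8, 5, 0, 4, 3, 0, 7]
Counts: [2, 0, 0, 1, 1, 1, 0, 1, 1, 0]

Sorted: [0, 0, 3, 4, 5, 7, 8]


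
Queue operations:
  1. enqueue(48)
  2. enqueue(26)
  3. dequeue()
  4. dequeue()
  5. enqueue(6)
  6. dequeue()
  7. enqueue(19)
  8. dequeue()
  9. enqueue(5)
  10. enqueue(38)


enqueue(48) -> [48]
enqueue(26) -> [48, 26]
dequeue()->48, [26]
dequeue()->26, []
enqueue(6) -> [6]
dequeue()->6, []
enqueue(19) -> [19]
dequeue()->19, []
enqueue(5) -> [5]
enqueue(38) -> [5, 38]

Final queue: [5, 38]


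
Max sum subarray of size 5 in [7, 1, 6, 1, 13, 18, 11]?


[0:5]: 28
[1:6]: 39
[2:7]: 49

Max: 49 at [2:7]


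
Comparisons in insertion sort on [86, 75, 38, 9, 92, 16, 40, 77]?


Algorithm: insertion sort
Input: [86, 75, 38, 9, 92, 16, 40, 77]
Sorted: [9, 16, 38, 40, 75, 77, 86, 92]

19


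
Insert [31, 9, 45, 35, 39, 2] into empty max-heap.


Insert 31: [31]
Insert 9: [31, 9]
Insert 45: [45, 9, 31]
Insert 35: [45, 35, 31, 9]
Insert 39: [45, 39, 31, 9, 35]
Insert 2: [45, 39, 31, 9, 35, 2]

Final heap: [45, 39, 31, 9, 35, 2]


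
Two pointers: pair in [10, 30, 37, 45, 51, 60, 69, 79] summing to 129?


lo=0(10)+hi=7(79)=89
lo=1(30)+hi=7(79)=109
lo=2(37)+hi=7(79)=116
lo=3(45)+hi=7(79)=124
lo=4(51)+hi=7(79)=130
lo=4(51)+hi=6(69)=120
lo=5(60)+hi=6(69)=129

Yes: 60+69=129


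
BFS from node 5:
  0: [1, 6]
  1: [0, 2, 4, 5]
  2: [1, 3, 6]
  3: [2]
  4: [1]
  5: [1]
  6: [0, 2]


Visit 5, enqueue [1]
Visit 1, enqueue [0, 2, 4]
Visit 0, enqueue [6]
Visit 2, enqueue [3]
Visit 4, enqueue []
Visit 6, enqueue []
Visit 3, enqueue []

BFS order: [5, 1, 0, 2, 4, 6, 3]


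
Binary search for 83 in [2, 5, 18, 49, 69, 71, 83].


Step 1: lo=0, hi=6, mid=3, val=49
Step 2: lo=4, hi=6, mid=5, val=71
Step 3: lo=6, hi=6, mid=6, val=83

Found at index 6


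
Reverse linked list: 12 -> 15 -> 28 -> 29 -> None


Step 1: curr=12, set curr.next=prev(None) | reversed so far: 12
Step 2: curr=15, set curr.next=prev(12) | reversed so far: 15 -> 12
Step 3: curr=28, set curr.next=prev(15) | reversed so far: 28 -> 15 -> 12
Step 4: curr=29, set curr.next=prev(28) | reversed so far: 29 -> 28 -> 15 -> 12

29 -> 28 -> 15 -> 12 -> None


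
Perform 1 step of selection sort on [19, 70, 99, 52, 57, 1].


Initial: [19, 70, 99, 52, 57, 1]
Step 1: min=1 at 5
  Swap: [1, 70, 99, 52, 57, 19]

After 1 step: [1, 70, 99, 52, 57, 19]


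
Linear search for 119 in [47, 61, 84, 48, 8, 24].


i=0: 47!=119
i=1: 61!=119
i=2: 84!=119
i=3: 48!=119
i=4: 8!=119
i=5: 24!=119

Not found, 6 comps


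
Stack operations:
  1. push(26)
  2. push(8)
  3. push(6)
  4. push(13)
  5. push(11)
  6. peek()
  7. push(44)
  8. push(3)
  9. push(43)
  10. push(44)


push(26) -> [26]
push(8) -> [26, 8]
push(6) -> [26, 8, 6]
push(13) -> [26, 8, 6, 13]
push(11) -> [26, 8, 6, 13, 11]
peek()->11
push(44) -> [26, 8, 6, 13, 11, 44]
push(3) -> [26, 8, 6, 13, 11, 44, 3]
push(43) -> [26, 8, 6, 13, 11, 44, 3, 43]
push(44) -> [26, 8, 6, 13, 11, 44, 3, 43, 44]

Final stack: [26, 8, 6, 13, 11, 44, 3, 43, 44]


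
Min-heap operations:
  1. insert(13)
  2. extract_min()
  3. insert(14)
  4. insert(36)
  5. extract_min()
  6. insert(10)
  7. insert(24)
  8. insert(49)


insert(13) -> [13]
extract_min()->13, []
insert(14) -> [14]
insert(36) -> [14, 36]
extract_min()->14, [36]
insert(10) -> [10, 36]
insert(24) -> [10, 36, 24]
insert(49) -> [10, 36, 24, 49]

Final heap: [10, 36, 24, 49]


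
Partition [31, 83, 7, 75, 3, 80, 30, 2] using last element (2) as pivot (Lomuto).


Pivot: 2
Place pivot at 0: [2, 83, 7, 75, 3, 80, 30, 31]

Partitioned: [2, 83, 7, 75, 3, 80, 30, 31]


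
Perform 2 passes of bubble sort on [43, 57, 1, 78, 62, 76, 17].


Initial: [43, 57, 1, 78, 62, 76, 17]
Pass 1: [43, 1, 57, 62, 76, 17, 78] (4 swaps)
Pass 2: [1, 43, 57, 62, 17, 76, 78] (2 swaps)

After 2 passes: [1, 43, 57, 62, 17, 76, 78]


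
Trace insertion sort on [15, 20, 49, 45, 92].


Initial: [15, 20, 49, 45, 92]
Insert 20: [15, 20, 49, 45, 92]
Insert 49: [15, 20, 49, 45, 92]
Insert 45: [15, 20, 45, 49, 92]
Insert 92: [15, 20, 45, 49, 92]

Sorted: [15, 20, 45, 49, 92]


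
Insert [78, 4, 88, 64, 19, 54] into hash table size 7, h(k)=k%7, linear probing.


Insert 78: h=1 -> slot 1
Insert 4: h=4 -> slot 4
Insert 88: h=4, 1 probes -> slot 5
Insert 64: h=1, 1 probes -> slot 2
Insert 19: h=5, 1 probes -> slot 6
Insert 54: h=5, 2 probes -> slot 0

Table: [54, 78, 64, None, 4, 88, 19]


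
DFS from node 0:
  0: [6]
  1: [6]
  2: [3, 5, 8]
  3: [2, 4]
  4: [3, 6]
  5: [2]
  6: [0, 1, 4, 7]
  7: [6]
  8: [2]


Visit 0, push [6]
Visit 6, push [7, 4, 1]
Visit 1, push []
Visit 4, push [3]
Visit 3, push [2]
Visit 2, push [8, 5]
Visit 5, push []
Visit 8, push []
Visit 7, push []

DFS order: [0, 6, 1, 4, 3, 2, 5, 8, 7]


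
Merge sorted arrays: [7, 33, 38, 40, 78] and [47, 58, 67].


Take 7 from A
Take 33 from A
Take 38 from A
Take 40 from A
Take 47 from B
Take 58 from B
Take 67 from B

Merged: [7, 33, 38, 40, 47, 58, 67, 78]


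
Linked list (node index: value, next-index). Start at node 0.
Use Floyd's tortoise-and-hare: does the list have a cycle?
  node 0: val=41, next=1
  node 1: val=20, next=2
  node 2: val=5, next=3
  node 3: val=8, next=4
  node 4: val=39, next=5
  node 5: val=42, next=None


Floyd's tortoise (slow, +1) and hare (fast, +2):
  init: slow=0, fast=0
  step 1: slow=1, fast=2
  step 2: slow=2, fast=4
  step 3: fast 4->5->None, no cycle

Cycle: no


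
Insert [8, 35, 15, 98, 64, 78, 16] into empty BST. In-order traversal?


Insert 8: root
Insert 35: R from 8
Insert 15: R from 8 -> L from 35
Insert 98: R from 8 -> R from 35
Insert 64: R from 8 -> R from 35 -> L from 98
Insert 78: R from 8 -> R from 35 -> L from 98 -> R from 64
Insert 16: R from 8 -> L from 35 -> R from 15

In-order: [8, 15, 16, 35, 64, 78, 98]


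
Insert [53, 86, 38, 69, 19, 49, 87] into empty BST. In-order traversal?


Insert 53: root
Insert 86: R from 53
Insert 38: L from 53
Insert 69: R from 53 -> L from 86
Insert 19: L from 53 -> L from 38
Insert 49: L from 53 -> R from 38
Insert 87: R from 53 -> R from 86

In-order: [19, 38, 49, 53, 69, 86, 87]


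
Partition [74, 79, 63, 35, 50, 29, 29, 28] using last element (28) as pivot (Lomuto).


Pivot: 28
Place pivot at 0: [28, 79, 63, 35, 50, 29, 29, 74]

Partitioned: [28, 79, 63, 35, 50, 29, 29, 74]


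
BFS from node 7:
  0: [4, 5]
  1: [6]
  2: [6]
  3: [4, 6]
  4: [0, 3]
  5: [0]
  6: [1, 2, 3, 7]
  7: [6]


Visit 7, enqueue [6]
Visit 6, enqueue [1, 2, 3]
Visit 1, enqueue []
Visit 2, enqueue []
Visit 3, enqueue [4]
Visit 4, enqueue [0]
Visit 0, enqueue [5]
Visit 5, enqueue []

BFS order: [7, 6, 1, 2, 3, 4, 0, 5]


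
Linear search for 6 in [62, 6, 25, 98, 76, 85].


i=0: 62!=6
i=1: 6==6 found!

Found at 1, 2 comps


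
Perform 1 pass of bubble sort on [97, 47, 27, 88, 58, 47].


Initial: [97, 47, 27, 88, 58, 47]
Pass 1: [47, 27, 88, 58, 47, 97] (5 swaps)

After 1 pass: [47, 27, 88, 58, 47, 97]


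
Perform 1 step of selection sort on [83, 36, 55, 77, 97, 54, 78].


Initial: [83, 36, 55, 77, 97, 54, 78]
Step 1: min=36 at 1
  Swap: [36, 83, 55, 77, 97, 54, 78]

After 1 step: [36, 83, 55, 77, 97, 54, 78]


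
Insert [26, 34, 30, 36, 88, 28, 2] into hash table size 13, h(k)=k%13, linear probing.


Insert 26: h=0 -> slot 0
Insert 34: h=8 -> slot 8
Insert 30: h=4 -> slot 4
Insert 36: h=10 -> slot 10
Insert 88: h=10, 1 probes -> slot 11
Insert 28: h=2 -> slot 2
Insert 2: h=2, 1 probes -> slot 3

Table: [26, None, 28, 2, 30, None, None, None, 34, None, 36, 88, None]


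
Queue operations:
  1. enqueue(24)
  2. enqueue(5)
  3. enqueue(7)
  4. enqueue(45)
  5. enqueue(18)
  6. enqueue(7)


enqueue(24) -> [24]
enqueue(5) -> [24, 5]
enqueue(7) -> [24, 5, 7]
enqueue(45) -> [24, 5, 7, 45]
enqueue(18) -> [24, 5, 7, 45, 18]
enqueue(7) -> [24, 5, 7, 45, 18, 7]

Final queue: [24, 5, 7, 45, 18, 7]


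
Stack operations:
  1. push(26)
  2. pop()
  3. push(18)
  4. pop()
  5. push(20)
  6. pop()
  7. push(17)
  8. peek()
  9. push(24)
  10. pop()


push(26) -> [26]
pop()->26, []
push(18) -> [18]
pop()->18, []
push(20) -> [20]
pop()->20, []
push(17) -> [17]
peek()->17
push(24) -> [17, 24]
pop()->24, [17]

Final stack: [17]


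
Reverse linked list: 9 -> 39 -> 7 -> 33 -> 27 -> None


Step 1: curr=9, set curr.next=prev(None) | reversed so far: 9
Step 2: curr=39, set curr.next=prev(9) | reversed so far: 39 -> 9
Step 3: curr=7, set curr.next=prev(39) | reversed so far: 7 -> 39 -> 9
Step 4: curr=33, set curr.next=prev(7) | reversed so far: 33 -> 7 -> 39 -> 9
Step 5: curr=27, set curr.next=prev(33) | reversed so far: 27 -> 33 -> 7 -> 39 -> 9

27 -> 33 -> 7 -> 39 -> 9 -> None


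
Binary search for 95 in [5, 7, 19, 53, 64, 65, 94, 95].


Step 1: lo=0, hi=7, mid=3, val=53
Step 2: lo=4, hi=7, mid=5, val=65
Step 3: lo=6, hi=7, mid=6, val=94
Step 4: lo=7, hi=7, mid=7, val=95

Found at index 7


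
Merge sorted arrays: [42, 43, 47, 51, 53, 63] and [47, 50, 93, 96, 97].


Take 42 from A
Take 43 from A
Take 47 from A
Take 47 from B
Take 50 from B
Take 51 from A
Take 53 from A
Take 63 from A

Merged: [42, 43, 47, 47, 50, 51, 53, 63, 93, 96, 97]


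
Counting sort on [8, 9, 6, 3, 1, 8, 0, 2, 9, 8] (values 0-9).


Input: [8, 9, 6, 3, 1, 8, 0, 2, 9, 8]
Counts: [1, 1, 1, 1, 0, 0, 1, 0, 3, 2]

Sorted: [0, 1, 2, 3, 6, 8, 8, 8, 9, 9]


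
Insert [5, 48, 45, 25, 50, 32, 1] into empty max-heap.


Insert 5: [5]
Insert 48: [48, 5]
Insert 45: [48, 5, 45]
Insert 25: [48, 25, 45, 5]
Insert 50: [50, 48, 45, 5, 25]
Insert 32: [50, 48, 45, 5, 25, 32]
Insert 1: [50, 48, 45, 5, 25, 32, 1]

Final heap: [50, 48, 45, 5, 25, 32, 1]


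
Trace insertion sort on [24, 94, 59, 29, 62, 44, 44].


Initial: [24, 94, 59, 29, 62, 44, 44]
Insert 94: [24, 94, 59, 29, 62, 44, 44]
Insert 59: [24, 59, 94, 29, 62, 44, 44]
Insert 29: [24, 29, 59, 94, 62, 44, 44]
Insert 62: [24, 29, 59, 62, 94, 44, 44]
Insert 44: [24, 29, 44, 59, 62, 94, 44]
Insert 44: [24, 29, 44, 44, 59, 62, 94]

Sorted: [24, 29, 44, 44, 59, 62, 94]
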